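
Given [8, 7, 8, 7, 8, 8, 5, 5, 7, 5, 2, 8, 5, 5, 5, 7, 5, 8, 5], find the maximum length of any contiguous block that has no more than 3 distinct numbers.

10

[8] 1 distinct, len 1
[8, 7] 2 distinct, len 2
[8, 7, 8] 2 distinct, len 3
[8, 7, 8, 7] 2 distinct, len 4
[8, 7, 8, 7, 8] 2 distinct, len 5
[8, 7, 8, 7, 8, 8] 2 distinct, len 6
[8, 7, 8, 7, 8, 8, 5] 3 distinct, len 7
[8, 7, 8, 7, 8, 8, 5, 5] 3 distinct, len 8
[8, 7, 8, 7, 8, 8, 5, 5, 7] 3 distinct, len 9
[8, 7, 8, 7, 8, 8, 5, 5, 7, 5] 3 distinct, len 10
[5, 5, 7, 5, 2] 3 distinct, len 5
[5, 2, 8] 3 distinct, len 3
[5, 2, 8, 5] 3 distinct, len 4
[5, 2, 8, 5, 5] 3 distinct, len 5
[5, 2, 8, 5, 5, 5] 3 distinct, len 6
[8, 5, 5, 5, 7] 3 distinct, len 5
[8, 5, 5, 5, 7, 5] 3 distinct, len 6
[8, 5, 5, 5, 7, 5, 8] 3 distinct, len 7
[8, 5, 5, 5, 7, 5, 8, 5] 3 distinct, len 8
Longest length with ≤3 distinct: 10.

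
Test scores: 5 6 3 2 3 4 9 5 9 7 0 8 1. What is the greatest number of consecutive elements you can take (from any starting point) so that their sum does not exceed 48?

10

Extend to the right; shrink from the left whenever the sum exceeds 48:
[5] sum 5 len 1
[5, 6] sum 11 len 2
[5, 6, 3] sum 14 len 3
[5, 6, 3, 2] sum 16 len 4
[5, 6, 3, 2, 3] sum 19 len 5
[5, 6, 3, 2, 3, 4] sum 23 len 6
[5, 6, 3, 2, 3, 4, 9] sum 32 len 7
[5, 6, 3, 2, 3, 4, 9, 5] sum 37 len 8
[5, 6, 3, 2, 3, 4, 9, 5, 9] sum 46 len 9
[6, 3, 2, 3, 4, 9, 5, 9, 7] sum 48 len 9
[6, 3, 2, 3, 4, 9, 5, 9, 7, 0] sum 48 len 10
[2, 3, 4, 9, 5, 9, 7, 0, 8] sum 47 len 9
[2, 3, 4, 9, 5, 9, 7, 0, 8, 1] sum 48 len 10
Longest length seen: 10.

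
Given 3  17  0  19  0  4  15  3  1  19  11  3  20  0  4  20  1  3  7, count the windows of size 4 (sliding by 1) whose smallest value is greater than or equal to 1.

(3, 17, 0, 19) → min 0
(17, 0, 19, 0) → min 0
(0, 19, 0, 4) → min 0
(19, 0, 4, 15) → min 0
(0, 4, 15, 3) → min 0
(4, 15, 3, 1) → min 1  ≥ 1 ✓
(15, 3, 1, 19) → min 1  ≥ 1 ✓
(3, 1, 19, 11) → min 1  ≥ 1 ✓
(1, 19, 11, 3) → min 1  ≥ 1 ✓
(19, 11, 3, 20) → min 3  ≥ 1 ✓
(11, 3, 20, 0) → min 0
(3, 20, 0, 4) → min 0
(20, 0, 4, 20) → min 0
(0, 4, 20, 1) → min 0
(4, 20, 1, 3) → min 1  ≥ 1 ✓
(20, 1, 3, 7) → min 1  ≥ 1 ✓
7 windows satisfy the condition.

7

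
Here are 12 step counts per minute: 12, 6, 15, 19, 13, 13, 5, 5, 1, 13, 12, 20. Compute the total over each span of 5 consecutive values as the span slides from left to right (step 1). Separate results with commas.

65, 66, 65, 55, 37, 37, 36, 51

12 6 15 19 13 → sum 65
6 15 19 13 13 → sum 66
15 19 13 13 5 → sum 65
19 13 13 5 5 → sum 55
13 13 5 5 1 → sum 37
13 5 5 1 13 → sum 37
5 5 1 13 12 → sum 36
5 1 13 12 20 → sum 51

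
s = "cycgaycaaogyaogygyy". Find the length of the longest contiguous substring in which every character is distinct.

add c: [c] len 1
add y: [c, y] len 2
add c (repeat c, move left end past it): [y, c] len 2
add g: [y, c, g] len 3
add a: [y, c, g, a] len 4
add y (repeat y, move left end past it): [c, g, a, y] len 4
add c (repeat c, move left end past it): [g, a, y, c] len 4
add a (repeat a, move left end past it): [y, c, a] len 3
add a (repeat a, move left end past it): [a] len 1
add o: [a, o] len 2
add g: [a, o, g] len 3
add y: [a, o, g, y] len 4
add a (repeat a, move left end past it): [o, g, y, a] len 4
add o (repeat o, move left end past it): [g, y, a, o] len 4
add g (repeat g, move left end past it): [y, a, o, g] len 4
add y (repeat y, move left end past it): [a, o, g, y] len 4
add g (repeat g, move left end past it): [y, g] len 2
add y (repeat y, move left end past it): [g, y] len 2
add y (repeat y, move left end past it): [y] len 1
Longest all-distinct length: 4.

4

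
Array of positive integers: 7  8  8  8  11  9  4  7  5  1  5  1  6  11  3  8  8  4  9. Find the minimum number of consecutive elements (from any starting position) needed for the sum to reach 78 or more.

13

add 7: running sum 7 < 78
add 8: running sum 15 < 78
add 8: running sum 23 < 78
add 8: running sum 31 < 78
add 11: running sum 42 < 78
add 9: running sum 51 < 78
add 4: running sum 55 < 78
add 7: running sum 62 < 78
add 5: running sum 67 < 78
add 1: running sum 68 < 78
add 5: running sum 73 < 78
add 1: running sum 74 < 78
add 6: shortest ending here [7, 8, 8, 8, 11, 9, 4, 7, 5, 1, 5, 1, 6] sum 80, len 13
add 11: shortest ending here [8, 8, 8, 11, 9, 4, 7, 5, 1, 5, 1, 6, 11] sum 84, len 13
add 3: shortest ending here [8, 8, 11, 9, 4, 7, 5, 1, 5, 1, 6, 11, 3] sum 79, len 13
add 8: shortest ending here [8, 11, 9, 4, 7, 5, 1, 5, 1, 6, 11, 3, 8] sum 79, len 13
add 8: shortest ending here [11, 9, 4, 7, 5, 1, 5, 1, 6, 11, 3, 8, 8] sum 79, len 13
add 4: shortest ending here [11, 9, 4, 7, 5, 1, 5, 1, 6, 11, 3, 8, 8, 4] sum 83, len 14
add 9: shortest ending here [9, 4, 7, 5, 1, 5, 1, 6, 11, 3, 8, 8, 4, 9] sum 81, len 14
Shortest qualifying length: 13.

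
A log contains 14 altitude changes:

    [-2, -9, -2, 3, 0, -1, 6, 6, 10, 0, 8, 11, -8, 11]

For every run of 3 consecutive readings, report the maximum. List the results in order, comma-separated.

-2, 3, 3, 3, 6, 6, 10, 10, 10, 11, 11, 11

Sliding a size-3 window across the 14 values:
-2 -9 -2 → max -2
-9 -2 3 → max 3
-2 3 0 → max 3
3 0 -1 → max 3
0 -1 6 → max 6
-1 6 6 → max 6
6 6 10 → max 10
6 10 0 → max 10
10 0 8 → max 10
0 8 11 → max 11
8 11 -8 → max 11
11 -8 11 → max 11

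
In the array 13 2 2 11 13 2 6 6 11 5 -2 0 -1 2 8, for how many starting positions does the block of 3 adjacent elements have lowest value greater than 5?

[13, 2, 2] → min 2
[2, 2, 11] → min 2
[2, 11, 13] → min 2
[11, 13, 2] → min 2
[13, 2, 6] → min 2
[2, 6, 6] → min 2
[6, 6, 11] → min 6  > 5 ✓
[6, 11, 5] → min 5
[11, 5, -2] → min -2
[5, -2, 0] → min -2
[-2, 0, -1] → min -2
[0, -1, 2] → min -1
[-1, 2, 8] → min -1
1 window satisfy the condition.

1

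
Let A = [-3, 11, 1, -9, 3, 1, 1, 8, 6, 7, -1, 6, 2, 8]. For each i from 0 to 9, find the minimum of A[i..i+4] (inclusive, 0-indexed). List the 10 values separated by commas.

-3 11 1 -9 3 → min -9
11 1 -9 3 1 → min -9
1 -9 3 1 1 → min -9
-9 3 1 1 8 → min -9
3 1 1 8 6 → min 1
1 1 8 6 7 → min 1
1 8 6 7 -1 → min -1
8 6 7 -1 6 → min -1
6 7 -1 6 2 → min -1
7 -1 6 2 8 → min -1

-9, -9, -9, -9, 1, 1, -1, -1, -1, -1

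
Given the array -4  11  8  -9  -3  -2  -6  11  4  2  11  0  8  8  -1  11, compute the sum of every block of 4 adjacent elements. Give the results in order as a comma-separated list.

6, 7, -6, -20, 0, 7, 11, 28, 17, 21, 27, 15, 26

[-4, 11, 8, -9] → sum 6
[11, 8, -9, -3] → sum 7
[8, -9, -3, -2] → sum -6
[-9, -3, -2, -6] → sum -20
[-3, -2, -6, 11] → sum 0
[-2, -6, 11, 4] → sum 7
[-6, 11, 4, 2] → sum 11
[11, 4, 2, 11] → sum 28
[4, 2, 11, 0] → sum 17
[2, 11, 0, 8] → sum 21
[11, 0, 8, 8] → sum 27
[0, 8, 8, -1] → sum 15
[8, 8, -1, 11] → sum 26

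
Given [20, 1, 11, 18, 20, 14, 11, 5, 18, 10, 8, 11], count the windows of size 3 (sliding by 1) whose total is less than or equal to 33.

5

(20, 1, 11) → sum 32  ≤ 33 ✓
(1, 11, 18) → sum 30  ≤ 33 ✓
(11, 18, 20) → sum 49
(18, 20, 14) → sum 52
(20, 14, 11) → sum 45
(14, 11, 5) → sum 30  ≤ 33 ✓
(11, 5, 18) → sum 34
(5, 18, 10) → sum 33  ≤ 33 ✓
(18, 10, 8) → sum 36
(10, 8, 11) → sum 29  ≤ 33 ✓
5 windows satisfy the condition.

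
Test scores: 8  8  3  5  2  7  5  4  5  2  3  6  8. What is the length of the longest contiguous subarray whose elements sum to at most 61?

Extend to the right; shrink from the left whenever the sum exceeds 61:
→ 8: sum 8, len 1
→ 8: sum 16, len 2
→ 3: sum 19, len 3
→ 5: sum 24, len 4
→ 2: sum 26, len 5
→ 7: sum 33, len 6
→ 5: sum 38, len 7
→ 4: sum 42, len 8
→ 5: sum 47, len 9
→ 2: sum 49, len 10
→ 3: sum 52, len 11
→ 6: sum 58, len 12
→ 8 (dropped 8): sum 58, len 12
Longest length seen: 12.

12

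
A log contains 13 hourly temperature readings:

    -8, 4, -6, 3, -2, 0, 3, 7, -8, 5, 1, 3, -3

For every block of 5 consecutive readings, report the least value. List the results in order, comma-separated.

-8, -6, -6, -2, -8, -8, -8, -8, -8

Sliding a size-5 window across the 13 values:
-8 4 -6 3 -2 → min -8
4 -6 3 -2 0 → min -6
-6 3 -2 0 3 → min -6
3 -2 0 3 7 → min -2
-2 0 3 7 -8 → min -8
0 3 7 -8 5 → min -8
3 7 -8 5 1 → min -8
7 -8 5 1 3 → min -8
-8 5 1 3 -3 → min -8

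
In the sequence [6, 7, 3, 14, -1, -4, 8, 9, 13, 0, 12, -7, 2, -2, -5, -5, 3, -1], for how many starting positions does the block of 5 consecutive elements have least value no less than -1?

2

[6, 7, 3, 14, -1] → min -1  ≥ -1 ✓
[7, 3, 14, -1, -4] → min -4
[3, 14, -1, -4, 8] → min -4
[14, -1, -4, 8, 9] → min -4
[-1, -4, 8, 9, 13] → min -4
[-4, 8, 9, 13, 0] → min -4
[8, 9, 13, 0, 12] → min 0  ≥ -1 ✓
[9, 13, 0, 12, -7] → min -7
[13, 0, 12, -7, 2] → min -7
[0, 12, -7, 2, -2] → min -7
[12, -7, 2, -2, -5] → min -7
[-7, 2, -2, -5, -5] → min -7
[2, -2, -5, -5, 3] → min -5
[-2, -5, -5, 3, -1] → min -5
2 windows satisfy the condition.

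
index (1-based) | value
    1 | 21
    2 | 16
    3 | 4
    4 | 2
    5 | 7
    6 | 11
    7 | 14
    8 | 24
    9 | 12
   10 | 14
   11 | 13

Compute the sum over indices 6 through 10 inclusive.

75

Elements at indices 6..10: 11, 14, 24, 12, 14
sum(11, 14, 24, 12, 14) = 75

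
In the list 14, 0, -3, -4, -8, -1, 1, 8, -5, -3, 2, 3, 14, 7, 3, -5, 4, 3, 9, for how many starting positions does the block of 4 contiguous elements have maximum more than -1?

[14, 0, -3, -4] → max 14  > -1 ✓
[0, -3, -4, -8] → max 0  > -1 ✓
[-3, -4, -8, -1] → max -1
[-4, -8, -1, 1] → max 1  > -1 ✓
[-8, -1, 1, 8] → max 8  > -1 ✓
[-1, 1, 8, -5] → max 8  > -1 ✓
[1, 8, -5, -3] → max 8  > -1 ✓
[8, -5, -3, 2] → max 8  > -1 ✓
[-5, -3, 2, 3] → max 3  > -1 ✓
[-3, 2, 3, 14] → max 14  > -1 ✓
[2, 3, 14, 7] → max 14  > -1 ✓
[3, 14, 7, 3] → max 14  > -1 ✓
[14, 7, 3, -5] → max 14  > -1 ✓
[7, 3, -5, 4] → max 7  > -1 ✓
[3, -5, 4, 3] → max 4  > -1 ✓
[-5, 4, 3, 9] → max 9  > -1 ✓
15 windows satisfy the condition.

15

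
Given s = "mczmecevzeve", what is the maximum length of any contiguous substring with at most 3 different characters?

6

Extend right; when distinct count exceeds 3, shrink from the left:
[m] 1 distinct, len 1
[m, c] 2 distinct, len 2
[m, c, z] 3 distinct, len 3
[m, c, z, m] 3 distinct, len 4
[z, m, e] 3 distinct, len 3
[m, e, c] 3 distinct, len 3
[m, e, c, e] 3 distinct, len 4
[e, c, e, v] 3 distinct, len 4
[e, v, z] 3 distinct, len 3
[e, v, z, e] 3 distinct, len 4
[e, v, z, e, v] 3 distinct, len 5
[e, v, z, e, v, e] 3 distinct, len 6
Longest length with ≤3 distinct: 6.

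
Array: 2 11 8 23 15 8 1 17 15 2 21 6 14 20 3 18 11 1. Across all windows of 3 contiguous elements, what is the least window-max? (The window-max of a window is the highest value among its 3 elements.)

[2, 11, 8] → max 11
[11, 8, 23] → max 23
[8, 23, 15] → max 23
[23, 15, 8] → max 23
[15, 8, 1] → max 15
[8, 1, 17] → max 17
[1, 17, 15] → max 17
[17, 15, 2] → max 17
[15, 2, 21] → max 21
[2, 21, 6] → max 21
[21, 6, 14] → max 21
[6, 14, 20] → max 20
[14, 20, 3] → max 20
[20, 3, 18] → max 20
[3, 18, 11] → max 18
[18, 11, 1] → max 18
Least of these is 11.

11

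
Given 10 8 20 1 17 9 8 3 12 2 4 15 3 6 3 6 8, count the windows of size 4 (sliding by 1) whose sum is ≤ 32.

8

(10, 8, 20, 1) → sum 39
(8, 20, 1, 17) → sum 46
(20, 1, 17, 9) → sum 47
(1, 17, 9, 8) → sum 35
(17, 9, 8, 3) → sum 37
(9, 8, 3, 12) → sum 32  ≤ 32 ✓
(8, 3, 12, 2) → sum 25  ≤ 32 ✓
(3, 12, 2, 4) → sum 21  ≤ 32 ✓
(12, 2, 4, 15) → sum 33
(2, 4, 15, 3) → sum 24  ≤ 32 ✓
(4, 15, 3, 6) → sum 28  ≤ 32 ✓
(15, 3, 6, 3) → sum 27  ≤ 32 ✓
(3, 6, 3, 6) → sum 18  ≤ 32 ✓
(6, 3, 6, 8) → sum 23  ≤ 32 ✓
8 windows satisfy the condition.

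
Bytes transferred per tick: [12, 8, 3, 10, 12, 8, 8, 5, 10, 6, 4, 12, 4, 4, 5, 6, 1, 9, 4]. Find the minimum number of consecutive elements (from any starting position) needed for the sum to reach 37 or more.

4

add 12: running sum 12 < 37
add 8: running sum 20 < 37
add 3: running sum 23 < 37
add 10: running sum 33 < 37
add 12: shortest ending here [12, 8, 3, 10, 12] sum 45, len 5
add 8: shortest ending here [8, 3, 10, 12, 8] sum 41, len 5
add 8: shortest ending here [10, 12, 8, 8] sum 38, len 4
add 5: shortest ending here [10, 12, 8, 8, 5] sum 43, len 5
add 10: shortest ending here [12, 8, 8, 5, 10] sum 43, len 5
add 6: shortest ending here [8, 8, 5, 10, 6] sum 37, len 5
add 4: shortest ending here [8, 8, 5, 10, 6, 4] sum 41, len 6
add 12: shortest ending here [5, 10, 6, 4, 12] sum 37, len 5
add 4: shortest ending here [5, 10, 6, 4, 12, 4] sum 41, len 6
add 4: shortest ending here [10, 6, 4, 12, 4, 4] sum 40, len 6
add 5: shortest ending here [10, 6, 4, 12, 4, 4, 5] sum 45, len 7
add 6: shortest ending here [6, 4, 12, 4, 4, 5, 6] sum 41, len 7
add 1: shortest ending here [6, 4, 12, 4, 4, 5, 6, 1] sum 42, len 8
add 9: shortest ending here [12, 4, 4, 5, 6, 1, 9] sum 41, len 7
add 4: shortest ending here [12, 4, 4, 5, 6, 1, 9, 4] sum 45, len 8
Shortest qualifying length: 4.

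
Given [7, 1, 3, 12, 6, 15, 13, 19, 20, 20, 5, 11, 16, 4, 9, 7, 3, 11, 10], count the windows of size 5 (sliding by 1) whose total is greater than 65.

7 1 3 12 6 → sum 29
1 3 12 6 15 → sum 37
3 12 6 15 13 → sum 49
12 6 15 13 19 → sum 65
6 15 13 19 20 → sum 73  > 65 ✓
15 13 19 20 20 → sum 87  > 65 ✓
13 19 20 20 5 → sum 77  > 65 ✓
19 20 20 5 11 → sum 75  > 65 ✓
20 20 5 11 16 → sum 72  > 65 ✓
20 5 11 16 4 → sum 56
5 11 16 4 9 → sum 45
11 16 4 9 7 → sum 47
16 4 9 7 3 → sum 39
4 9 7 3 11 → sum 34
9 7 3 11 10 → sum 40
5 windows satisfy the condition.

5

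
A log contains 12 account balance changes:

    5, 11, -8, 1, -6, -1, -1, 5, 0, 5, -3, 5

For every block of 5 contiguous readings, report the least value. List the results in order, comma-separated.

(5, 11, -8, 1, -6) → min -8
(11, -8, 1, -6, -1) → min -8
(-8, 1, -6, -1, -1) → min -8
(1, -6, -1, -1, 5) → min -6
(-6, -1, -1, 5, 0) → min -6
(-1, -1, 5, 0, 5) → min -1
(-1, 5, 0, 5, -3) → min -3
(5, 0, 5, -3, 5) → min -3

-8, -8, -8, -6, -6, -1, -3, -3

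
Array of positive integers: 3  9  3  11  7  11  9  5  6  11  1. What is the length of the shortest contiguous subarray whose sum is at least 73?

Extend right; whenever the sum reaches 73, record the length and shrink from the left:
add 3: running sum 3 < 73
add 9: running sum 12 < 73
add 3: running sum 15 < 73
add 11: running sum 26 < 73
add 7: running sum 33 < 73
add 11: running sum 44 < 73
add 9: running sum 53 < 73
add 5: running sum 58 < 73
add 6: running sum 64 < 73
end 9: [3, 9, 3, 11, 7, 11, 9, 5, 6, 11] sum 75, len 10
end 10: [9, 3, 11, 7, 11, 9, 5, 6, 11, 1] sum 73, len 10
Shortest qualifying length: 10.

10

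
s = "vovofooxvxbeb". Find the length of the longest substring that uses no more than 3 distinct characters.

[v] 1 distinct, len 1
[v, o] 2 distinct, len 2
[v, o, v] 2 distinct, len 3
[v, o, v, o] 2 distinct, len 4
[v, o, v, o, f] 3 distinct, len 5
[v, o, v, o, f, o] 3 distinct, len 6
[v, o, v, o, f, o, o] 3 distinct, len 7
[o, f, o, o, x] 3 distinct, len 5
[o, o, x, v] 3 distinct, len 4
[o, o, x, v, x] 3 distinct, len 5
[x, v, x, b] 3 distinct, len 4
[x, b, e] 3 distinct, len 3
[x, b, e, b] 3 distinct, len 4
Longest length with ≤3 distinct: 7.

7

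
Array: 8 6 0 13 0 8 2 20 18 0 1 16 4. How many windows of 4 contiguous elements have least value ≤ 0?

9

8 6 0 13 → min 0  ≤ 0 ✓
6 0 13 0 → min 0  ≤ 0 ✓
0 13 0 8 → min 0  ≤ 0 ✓
13 0 8 2 → min 0  ≤ 0 ✓
0 8 2 20 → min 0  ≤ 0 ✓
8 2 20 18 → min 2
2 20 18 0 → min 0  ≤ 0 ✓
20 18 0 1 → min 0  ≤ 0 ✓
18 0 1 16 → min 0  ≤ 0 ✓
0 1 16 4 → min 0  ≤ 0 ✓
9 windows satisfy the condition.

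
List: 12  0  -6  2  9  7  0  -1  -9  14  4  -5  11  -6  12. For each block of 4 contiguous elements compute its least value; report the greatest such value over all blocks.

[12, 0, -6, 2] → min -6
[0, -6, 2, 9] → min -6
[-6, 2, 9, 7] → min -6
[2, 9, 7, 0] → min 0
[9, 7, 0, -1] → min -1
[7, 0, -1, -9] → min -9
[0, -1, -9, 14] → min -9
[-1, -9, 14, 4] → min -9
[-9, 14, 4, -5] → min -9
[14, 4, -5, 11] → min -5
[4, -5, 11, -6] → min -6
[-5, 11, -6, 12] → min -6
Greatest of these is 0.

0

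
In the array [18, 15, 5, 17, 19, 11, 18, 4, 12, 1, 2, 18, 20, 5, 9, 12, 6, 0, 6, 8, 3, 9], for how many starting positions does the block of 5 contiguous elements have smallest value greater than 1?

[18, 15, 5, 17, 19] → min 5  > 1 ✓
[15, 5, 17, 19, 11] → min 5  > 1 ✓
[5, 17, 19, 11, 18] → min 5  > 1 ✓
[17, 19, 11, 18, 4] → min 4  > 1 ✓
[19, 11, 18, 4, 12] → min 4  > 1 ✓
[11, 18, 4, 12, 1] → min 1
[18, 4, 12, 1, 2] → min 1
[4, 12, 1, 2, 18] → min 1
[12, 1, 2, 18, 20] → min 1
[1, 2, 18, 20, 5] → min 1
[2, 18, 20, 5, 9] → min 2  > 1 ✓
[18, 20, 5, 9, 12] → min 5  > 1 ✓
[20, 5, 9, 12, 6] → min 5  > 1 ✓
[5, 9, 12, 6, 0] → min 0
[9, 12, 6, 0, 6] → min 0
[12, 6, 0, 6, 8] → min 0
[6, 0, 6, 8, 3] → min 0
[0, 6, 8, 3, 9] → min 0
8 windows satisfy the condition.

8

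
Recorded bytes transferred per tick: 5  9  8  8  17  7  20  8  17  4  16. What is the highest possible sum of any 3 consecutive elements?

Window sums for each of the 9 positions:
[5, 9, 8] → sum 22
[9, 8, 8] → sum 25
[8, 8, 17] → sum 33
[8, 17, 7] → sum 32
[17, 7, 20] → sum 44
[7, 20, 8] → sum 35
[20, 8, 17] → sum 45
[8, 17, 4] → sum 29
[17, 4, 16] → sum 37
Highest of these is 45.

45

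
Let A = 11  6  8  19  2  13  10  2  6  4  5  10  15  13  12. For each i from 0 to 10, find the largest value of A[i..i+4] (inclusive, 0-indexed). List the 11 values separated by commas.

19, 19, 19, 19, 13, 13, 10, 10, 15, 15, 15

(11, 6, 8, 19, 2) → max 19
(6, 8, 19, 2, 13) → max 19
(8, 19, 2, 13, 10) → max 19
(19, 2, 13, 10, 2) → max 19
(2, 13, 10, 2, 6) → max 13
(13, 10, 2, 6, 4) → max 13
(10, 2, 6, 4, 5) → max 10
(2, 6, 4, 5, 10) → max 10
(6, 4, 5, 10, 15) → max 15
(4, 5, 10, 15, 13) → max 15
(5, 10, 15, 13, 12) → max 15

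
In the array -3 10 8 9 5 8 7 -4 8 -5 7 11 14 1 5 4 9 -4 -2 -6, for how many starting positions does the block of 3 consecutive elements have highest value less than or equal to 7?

2

(-3, 10, 8) → max 10
(10, 8, 9) → max 10
(8, 9, 5) → max 9
(9, 5, 8) → max 9
(5, 8, 7) → max 8
(8, 7, -4) → max 8
(7, -4, 8) → max 8
(-4, 8, -5) → max 8
(8, -5, 7) → max 8
(-5, 7, 11) → max 11
(7, 11, 14) → max 14
(11, 14, 1) → max 14
(14, 1, 5) → max 14
(1, 5, 4) → max 5  ≤ 7 ✓
(5, 4, 9) → max 9
(4, 9, -4) → max 9
(9, -4, -2) → max 9
(-4, -2, -6) → max -2  ≤ 7 ✓
2 windows satisfy the condition.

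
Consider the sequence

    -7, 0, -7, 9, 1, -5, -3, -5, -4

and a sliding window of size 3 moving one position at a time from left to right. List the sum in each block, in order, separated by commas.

-14, 2, 3, 5, -7, -13, -12

(-7, 0, -7) → sum -14
(0, -7, 9) → sum 2
(-7, 9, 1) → sum 3
(9, 1, -5) → sum 5
(1, -5, -3) → sum -7
(-5, -3, -5) → sum -13
(-3, -5, -4) → sum -12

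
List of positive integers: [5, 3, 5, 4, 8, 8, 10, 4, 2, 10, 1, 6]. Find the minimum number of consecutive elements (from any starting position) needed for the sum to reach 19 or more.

3

add 5: running sum 5 < 19
add 3: running sum 8 < 19
add 5: running sum 13 < 19
add 4: running sum 17 < 19
end 4: [3, 5, 4, 8] sum 20, len 4
end 5: [4, 8, 8] sum 20, len 3
end 6: [8, 8, 10] sum 26, len 3
end 7: [8, 10, 4] sum 22, len 3
end 8: [8, 10, 4, 2] sum 24, len 4
end 9: [10, 4, 2, 10] sum 26, len 4
end 10: [10, 4, 2, 10, 1] sum 27, len 5
end 11: [2, 10, 1, 6] sum 19, len 4
Shortest qualifying length: 3.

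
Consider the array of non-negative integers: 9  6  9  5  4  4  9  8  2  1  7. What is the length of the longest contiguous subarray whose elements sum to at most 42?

[9] sum 9 len 1
[9, 6] sum 15 len 2
[9, 6, 9] sum 24 len 3
[9, 6, 9, 5] sum 29 len 4
[9, 6, 9, 5, 4] sum 33 len 5
[9, 6, 9, 5, 4, 4] sum 37 len 6
[6, 9, 5, 4, 4, 9] sum 37 len 6
[9, 5, 4, 4, 9, 8] sum 39 len 6
[9, 5, 4, 4, 9, 8, 2] sum 41 len 7
[9, 5, 4, 4, 9, 8, 2, 1] sum 42 len 8
[5, 4, 4, 9, 8, 2, 1, 7] sum 40 len 8
Longest length seen: 8.

8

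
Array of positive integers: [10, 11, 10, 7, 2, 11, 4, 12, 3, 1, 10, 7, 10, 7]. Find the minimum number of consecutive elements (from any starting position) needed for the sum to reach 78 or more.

11

add 10: running sum 10 < 78
add 11: running sum 21 < 78
add 10: running sum 31 < 78
add 7: running sum 38 < 78
add 2: running sum 40 < 78
add 11: running sum 51 < 78
add 4: running sum 55 < 78
add 12: running sum 67 < 78
add 3: running sum 70 < 78
add 1: running sum 71 < 78
add 10: shortest ending here [10, 11, 10, 7, 2, 11, 4, 12, 3, 1, 10] sum 81, len 11
add 7: shortest ending here [11, 10, 7, 2, 11, 4, 12, 3, 1, 10, 7] sum 78, len 11
add 10: shortest ending here [11, 10, 7, 2, 11, 4, 12, 3, 1, 10, 7, 10] sum 88, len 12
add 7: shortest ending here [10, 7, 2, 11, 4, 12, 3, 1, 10, 7, 10, 7] sum 84, len 12
Shortest qualifying length: 11.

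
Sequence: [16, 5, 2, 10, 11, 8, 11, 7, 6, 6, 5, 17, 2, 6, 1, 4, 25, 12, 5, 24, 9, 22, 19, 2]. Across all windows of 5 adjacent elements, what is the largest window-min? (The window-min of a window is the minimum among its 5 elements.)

7

Each size-5 window and its min:
16 5 2 10 11 → min 2
5 2 10 11 8 → min 2
2 10 11 8 11 → min 2
10 11 8 11 7 → min 7
11 8 11 7 6 → min 6
8 11 7 6 6 → min 6
11 7 6 6 5 → min 5
7 6 6 5 17 → min 5
6 6 5 17 2 → min 2
6 5 17 2 6 → min 2
5 17 2 6 1 → min 1
17 2 6 1 4 → min 1
2 6 1 4 25 → min 1
6 1 4 25 12 → min 1
1 4 25 12 5 → min 1
4 25 12 5 24 → min 4
25 12 5 24 9 → min 5
12 5 24 9 22 → min 5
5 24 9 22 19 → min 5
24 9 22 19 2 → min 2
Largest of these is 7.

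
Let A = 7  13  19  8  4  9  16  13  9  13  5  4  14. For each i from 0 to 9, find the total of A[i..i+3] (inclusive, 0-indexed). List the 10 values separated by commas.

[7, 13, 19, 8] → sum 47
[13, 19, 8, 4] → sum 44
[19, 8, 4, 9] → sum 40
[8, 4, 9, 16] → sum 37
[4, 9, 16, 13] → sum 42
[9, 16, 13, 9] → sum 47
[16, 13, 9, 13] → sum 51
[13, 9, 13, 5] → sum 40
[9, 13, 5, 4] → sum 31
[13, 5, 4, 14] → sum 36

47, 44, 40, 37, 42, 47, 51, 40, 31, 36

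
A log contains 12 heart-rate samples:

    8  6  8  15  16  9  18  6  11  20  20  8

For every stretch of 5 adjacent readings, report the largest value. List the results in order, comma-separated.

Sliding a size-5 window across the 12 values:
8 6 8 15 16 → max 16
6 8 15 16 9 → max 16
8 15 16 9 18 → max 18
15 16 9 18 6 → max 18
16 9 18 6 11 → max 18
9 18 6 11 20 → max 20
18 6 11 20 20 → max 20
6 11 20 20 8 → max 20

16, 16, 18, 18, 18, 20, 20, 20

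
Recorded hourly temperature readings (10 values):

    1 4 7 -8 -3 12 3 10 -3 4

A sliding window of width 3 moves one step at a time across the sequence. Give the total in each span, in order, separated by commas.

1 4 7 → sum 12
4 7 -8 → sum 3
7 -8 -3 → sum -4
-8 -3 12 → sum 1
-3 12 3 → sum 12
12 3 10 → sum 25
3 10 -3 → sum 10
10 -3 4 → sum 11

12, 3, -4, 1, 12, 25, 10, 11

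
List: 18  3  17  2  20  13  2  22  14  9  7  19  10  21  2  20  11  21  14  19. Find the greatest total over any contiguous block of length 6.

18 3 17 2 20 13 → sum 73
3 17 2 20 13 2 → sum 57
17 2 20 13 2 22 → sum 76
2 20 13 2 22 14 → sum 73
20 13 2 22 14 9 → sum 80
13 2 22 14 9 7 → sum 67
2 22 14 9 7 19 → sum 73
22 14 9 7 19 10 → sum 81
14 9 7 19 10 21 → sum 80
9 7 19 10 21 2 → sum 68
7 19 10 21 2 20 → sum 79
19 10 21 2 20 11 → sum 83
10 21 2 20 11 21 → sum 85
21 2 20 11 21 14 → sum 89
2 20 11 21 14 19 → sum 87
Greatest of these is 89.

89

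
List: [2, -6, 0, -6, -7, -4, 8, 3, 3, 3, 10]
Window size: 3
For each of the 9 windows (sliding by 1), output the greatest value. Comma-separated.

2, 0, 0, -4, 8, 8, 8, 3, 10

Sliding a size-3 window across the 11 values:
[2, -6, 0] → max 2
[-6, 0, -6] → max 0
[0, -6, -7] → max 0
[-6, -7, -4] → max -4
[-7, -4, 8] → max 8
[-4, 8, 3] → max 8
[8, 3, 3] → max 8
[3, 3, 3] → max 3
[3, 3, 10] → max 10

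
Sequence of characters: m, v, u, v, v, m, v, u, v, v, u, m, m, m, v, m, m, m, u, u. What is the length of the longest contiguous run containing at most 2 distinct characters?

add m: window [m] (1 distinct), len 1
add v: window [m, v] (2 distinct), len 2
add u: window [v, u] (2 distinct), len 2
add v: window [v, u, v] (2 distinct), len 3
add v: window [v, u, v, v] (2 distinct), len 4
add m: window [v, v, m] (2 distinct), len 3
add v: window [v, v, m, v] (2 distinct), len 4
add u: window [v, u] (2 distinct), len 2
add v: window [v, u, v] (2 distinct), len 3
add v: window [v, u, v, v] (2 distinct), len 4
add u: window [v, u, v, v, u] (2 distinct), len 5
add m: window [u, m] (2 distinct), len 2
add m: window [u, m, m] (2 distinct), len 3
add m: window [u, m, m, m] (2 distinct), len 4
add v: window [m, m, m, v] (2 distinct), len 4
add m: window [m, m, m, v, m] (2 distinct), len 5
add m: window [m, m, m, v, m, m] (2 distinct), len 6
add m: window [m, m, m, v, m, m, m] (2 distinct), len 7
add u: window [m, m, m, u] (2 distinct), len 4
add u: window [m, m, m, u, u] (2 distinct), len 5
Longest length with ≤2 distinct: 7.

7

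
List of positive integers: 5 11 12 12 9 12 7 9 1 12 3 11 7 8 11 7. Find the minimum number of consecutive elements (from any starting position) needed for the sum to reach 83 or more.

add 5: running sum 5 < 83
add 11: running sum 16 < 83
add 12: running sum 28 < 83
add 12: running sum 40 < 83
add 9: running sum 49 < 83
add 12: running sum 61 < 83
add 7: running sum 68 < 83
add 9: running sum 77 < 83
add 1: running sum 78 < 83
end 9: [11, 12, 12, 9, 12, 7, 9, 1, 12] sum 85, len 9
end 10: [11, 12, 12, 9, 12, 7, 9, 1, 12, 3] sum 88, len 10
end 11: [12, 12, 9, 12, 7, 9, 1, 12, 3, 11] sum 88, len 10
end 12: [12, 9, 12, 7, 9, 1, 12, 3, 11, 7] sum 83, len 10
end 13: [12, 9, 12, 7, 9, 1, 12, 3, 11, 7, 8] sum 91, len 11
end 14: [9, 12, 7, 9, 1, 12, 3, 11, 7, 8, 11] sum 90, len 11
end 15: [12, 7, 9, 1, 12, 3, 11, 7, 8, 11, 7] sum 88, len 11
Shortest qualifying length: 9.

9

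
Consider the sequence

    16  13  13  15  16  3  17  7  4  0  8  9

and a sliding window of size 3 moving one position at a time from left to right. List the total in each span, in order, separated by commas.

42, 41, 44, 34, 36, 27, 28, 11, 12, 17

(16, 13, 13) → sum 42
(13, 13, 15) → sum 41
(13, 15, 16) → sum 44
(15, 16, 3) → sum 34
(16, 3, 17) → sum 36
(3, 17, 7) → sum 27
(17, 7, 4) → sum 28
(7, 4, 0) → sum 11
(4, 0, 8) → sum 12
(0, 8, 9) → sum 17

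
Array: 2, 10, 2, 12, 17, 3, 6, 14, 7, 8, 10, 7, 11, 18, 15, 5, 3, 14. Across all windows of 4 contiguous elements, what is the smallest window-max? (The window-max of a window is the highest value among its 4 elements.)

(2, 10, 2, 12) → max 12
(10, 2, 12, 17) → max 17
(2, 12, 17, 3) → max 17
(12, 17, 3, 6) → max 17
(17, 3, 6, 14) → max 17
(3, 6, 14, 7) → max 14
(6, 14, 7, 8) → max 14
(14, 7, 8, 10) → max 14
(7, 8, 10, 7) → max 10
(8, 10, 7, 11) → max 11
(10, 7, 11, 18) → max 18
(7, 11, 18, 15) → max 18
(11, 18, 15, 5) → max 18
(18, 15, 5, 3) → max 18
(15, 5, 3, 14) → max 15
Smallest of these is 10.

10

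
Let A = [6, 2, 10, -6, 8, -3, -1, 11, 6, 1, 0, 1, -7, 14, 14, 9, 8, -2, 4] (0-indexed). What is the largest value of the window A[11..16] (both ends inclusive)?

14

Elements at indices 11..16: 1, -7, 14, 14, 9, 8
max(1, -7, 14, 14, 9, 8) = 14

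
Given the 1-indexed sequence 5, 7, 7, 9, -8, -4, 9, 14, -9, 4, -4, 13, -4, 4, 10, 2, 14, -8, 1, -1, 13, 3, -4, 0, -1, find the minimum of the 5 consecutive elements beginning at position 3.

Elements at indices 3..7: 7, 9, -8, -4, 9
min(7, 9, -8, -4, 9) = -8

-8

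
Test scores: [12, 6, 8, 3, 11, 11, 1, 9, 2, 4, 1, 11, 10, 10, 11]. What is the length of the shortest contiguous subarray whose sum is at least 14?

add 12: running sum 12 < 14
end 1: [12, 6] sum 18, len 2
end 2: [6, 8] sum 14, len 2
end 3: [6, 8, 3] sum 17, len 3
end 4: [3, 11] sum 14, len 2
end 5: [11, 11] sum 22, len 2
end 6: [11, 11, 1] sum 23, len 3
end 7: [11, 1, 9] sum 21, len 3
end 8: [11, 1, 9, 2] sum 23, len 4
end 9: [9, 2, 4] sum 15, len 3
end 10: [9, 2, 4, 1] sum 16, len 4
end 11: [4, 1, 11] sum 16, len 3
end 12: [11, 10] sum 21, len 2
end 13: [10, 10] sum 20, len 2
end 14: [10, 11] sum 21, len 2
Shortest qualifying length: 2.

2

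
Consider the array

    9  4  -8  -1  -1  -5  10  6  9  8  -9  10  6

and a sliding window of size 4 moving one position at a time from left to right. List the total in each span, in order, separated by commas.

[9, 4, -8, -1] → sum 4
[4, -8, -1, -1] → sum -6
[-8, -1, -1, -5] → sum -15
[-1, -1, -5, 10] → sum 3
[-1, -5, 10, 6] → sum 10
[-5, 10, 6, 9] → sum 20
[10, 6, 9, 8] → sum 33
[6, 9, 8, -9] → sum 14
[9, 8, -9, 10] → sum 18
[8, -9, 10, 6] → sum 15

4, -6, -15, 3, 10, 20, 33, 14, 18, 15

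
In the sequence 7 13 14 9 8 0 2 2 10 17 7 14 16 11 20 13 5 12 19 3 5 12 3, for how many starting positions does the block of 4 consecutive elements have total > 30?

[7, 13, 14, 9] → sum 43  > 30 ✓
[13, 14, 9, 8] → sum 44  > 30 ✓
[14, 9, 8, 0] → sum 31  > 30 ✓
[9, 8, 0, 2] → sum 19
[8, 0, 2, 2] → sum 12
[0, 2, 2, 10] → sum 14
[2, 2, 10, 17] → sum 31  > 30 ✓
[2, 10, 17, 7] → sum 36  > 30 ✓
[10, 17, 7, 14] → sum 48  > 30 ✓
[17, 7, 14, 16] → sum 54  > 30 ✓
[7, 14, 16, 11] → sum 48  > 30 ✓
[14, 16, 11, 20] → sum 61  > 30 ✓
[16, 11, 20, 13] → sum 60  > 30 ✓
[11, 20, 13, 5] → sum 49  > 30 ✓
[20, 13, 5, 12] → sum 50  > 30 ✓
[13, 5, 12, 19] → sum 49  > 30 ✓
[5, 12, 19, 3] → sum 39  > 30 ✓
[12, 19, 3, 5] → sum 39  > 30 ✓
[19, 3, 5, 12] → sum 39  > 30 ✓
[3, 5, 12, 3] → sum 23
16 windows satisfy the condition.

16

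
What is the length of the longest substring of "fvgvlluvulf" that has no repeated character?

[f] len 1
[f, v] len 2
[f, v, g] len 3
[g, v] len 2
[g, v, l] len 3
[l] len 1
[l, u] len 2
[l, u, v] len 3
[v, u] len 2
[v, u, l] len 3
[v, u, l, f] len 4
Longest all-distinct length: 4.

4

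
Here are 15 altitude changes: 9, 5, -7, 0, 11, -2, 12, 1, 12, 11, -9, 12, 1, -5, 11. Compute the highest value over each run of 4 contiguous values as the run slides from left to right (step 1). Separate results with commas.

(9, 5, -7, 0) → max 9
(5, -7, 0, 11) → max 11
(-7, 0, 11, -2) → max 11
(0, 11, -2, 12) → max 12
(11, -2, 12, 1) → max 12
(-2, 12, 1, 12) → max 12
(12, 1, 12, 11) → max 12
(1, 12, 11, -9) → max 12
(12, 11, -9, 12) → max 12
(11, -9, 12, 1) → max 12
(-9, 12, 1, -5) → max 12
(12, 1, -5, 11) → max 12

9, 11, 11, 12, 12, 12, 12, 12, 12, 12, 12, 12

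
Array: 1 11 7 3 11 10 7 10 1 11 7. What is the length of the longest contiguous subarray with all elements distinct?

4

add 1: [1] len 1
add 11: [1, 11] len 2
add 7: [1, 11, 7] len 3
add 3: [1, 11, 7, 3] len 4
add 11 (repeat 11, move left end past it): [7, 3, 11] len 3
add 10: [7, 3, 11, 10] len 4
add 7 (repeat 7, move left end past it): [3, 11, 10, 7] len 4
add 10 (repeat 10, move left end past it): [7, 10] len 2
add 1: [7, 10, 1] len 3
add 11: [7, 10, 1, 11] len 4
add 7 (repeat 7, move left end past it): [10, 1, 11, 7] len 4
Longest all-distinct length: 4.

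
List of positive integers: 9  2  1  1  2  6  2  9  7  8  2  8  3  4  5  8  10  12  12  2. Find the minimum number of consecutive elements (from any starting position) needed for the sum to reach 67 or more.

Extend right; whenever the sum reaches 67, record the length and shrink from the left:
add 9: running sum 9 < 67
add 2: running sum 11 < 67
add 1: running sum 12 < 67
add 1: running sum 13 < 67
add 2: running sum 15 < 67
add 6: running sum 21 < 67
add 2: running sum 23 < 67
add 9: running sum 32 < 67
add 7: running sum 39 < 67
add 8: running sum 47 < 67
add 2: running sum 49 < 67
add 8: running sum 57 < 67
add 3: running sum 60 < 67
add 4: running sum 64 < 67
end 14: [9, 2, 1, 1, 2, 6, 2, 9, 7, 8, 2, 8, 3, 4, 5] sum 69, len 15
end 15: [2, 1, 1, 2, 6, 2, 9, 7, 8, 2, 8, 3, 4, 5, 8] sum 68, len 15
end 16: [6, 2, 9, 7, 8, 2, 8, 3, 4, 5, 8, 10] sum 72, len 12
end 17: [7, 8, 2, 8, 3, 4, 5, 8, 10, 12] sum 67, len 10
end 18: [8, 2, 8, 3, 4, 5, 8, 10, 12, 12] sum 72, len 10
end 19: [8, 2, 8, 3, 4, 5, 8, 10, 12, 12, 2] sum 74, len 11
Shortest qualifying length: 10.

10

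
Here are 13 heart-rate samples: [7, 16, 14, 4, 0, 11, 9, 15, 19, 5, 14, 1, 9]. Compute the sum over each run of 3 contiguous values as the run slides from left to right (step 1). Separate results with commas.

Sliding a size-3 window across the 13 values:
(7, 16, 14) → sum 37
(16, 14, 4) → sum 34
(14, 4, 0) → sum 18
(4, 0, 11) → sum 15
(0, 11, 9) → sum 20
(11, 9, 15) → sum 35
(9, 15, 19) → sum 43
(15, 19, 5) → sum 39
(19, 5, 14) → sum 38
(5, 14, 1) → sum 20
(14, 1, 9) → sum 24

37, 34, 18, 15, 20, 35, 43, 39, 38, 20, 24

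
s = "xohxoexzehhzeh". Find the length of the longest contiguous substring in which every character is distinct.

4

[x] len 1
[x, o] len 2
[x, o, h] len 3
[o, h, x] len 3
[h, x, o] len 3
[h, x, o, e] len 4
[o, e, x] len 3
[o, e, x, z] len 4
[x, z, e] len 3
[x, z, e, h] len 4
[h] len 1
[h, z] len 2
[h, z, e] len 3
[z, e, h] len 3
Longest all-distinct length: 4.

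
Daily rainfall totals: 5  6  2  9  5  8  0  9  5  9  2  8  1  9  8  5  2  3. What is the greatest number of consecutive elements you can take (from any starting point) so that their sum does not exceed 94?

[5] sum 5 len 1
[5, 6] sum 11 len 2
[5, 6, 2] sum 13 len 3
[5, 6, 2, 9] sum 22 len 4
[5, 6, 2, 9, 5] sum 27 len 5
[5, 6, 2, 9, 5, 8] sum 35 len 6
[5, 6, 2, 9, 5, 8, 0] sum 35 len 7
[5, 6, 2, 9, 5, 8, 0, 9] sum 44 len 8
[5, 6, 2, 9, 5, 8, 0, 9, 5] sum 49 len 9
[5, 6, 2, 9, 5, 8, 0, 9, 5, 9] sum 58 len 10
[5, 6, 2, 9, 5, 8, 0, 9, 5, 9, 2] sum 60 len 11
[5, 6, 2, 9, 5, 8, 0, 9, 5, 9, 2, 8] sum 68 len 12
[5, 6, 2, 9, 5, 8, 0, 9, 5, 9, 2, 8, 1] sum 69 len 13
[5, 6, 2, 9, 5, 8, 0, 9, 5, 9, 2, 8, 1, 9] sum 78 len 14
[5, 6, 2, 9, 5, 8, 0, 9, 5, 9, 2, 8, 1, 9, 8] sum 86 len 15
[5, 6, 2, 9, 5, 8, 0, 9, 5, 9, 2, 8, 1, 9, 8, 5] sum 91 len 16
[5, 6, 2, 9, 5, 8, 0, 9, 5, 9, 2, 8, 1, 9, 8, 5, 2] sum 93 len 17
[6, 2, 9, 5, 8, 0, 9, 5, 9, 2, 8, 1, 9, 8, 5, 2, 3] sum 91 len 17
Longest length seen: 17.

17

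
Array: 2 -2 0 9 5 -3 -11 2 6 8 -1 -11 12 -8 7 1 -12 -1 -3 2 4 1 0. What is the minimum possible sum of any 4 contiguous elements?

-15

Window sums for each of the 20 positions:
[2, -2, 0, 9] → sum 9
[-2, 0, 9, 5] → sum 12
[0, 9, 5, -3] → sum 11
[9, 5, -3, -11] → sum 0
[5, -3, -11, 2] → sum -7
[-3, -11, 2, 6] → sum -6
[-11, 2, 6, 8] → sum 5
[2, 6, 8, -1] → sum 15
[6, 8, -1, -11] → sum 2
[8, -1, -11, 12] → sum 8
[-1, -11, 12, -8] → sum -8
[-11, 12, -8, 7] → sum 0
[12, -8, 7, 1] → sum 12
[-8, 7, 1, -12] → sum -12
[7, 1, -12, -1] → sum -5
[1, -12, -1, -3] → sum -15
[-12, -1, -3, 2] → sum -14
[-1, -3, 2, 4] → sum 2
[-3, 2, 4, 1] → sum 4
[2, 4, 1, 0] → sum 7
Minimum of these is -15.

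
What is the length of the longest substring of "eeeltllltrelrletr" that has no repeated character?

[e] len 1
[e] len 1
[e] len 1
[e, l] len 2
[e, l, t] len 3
[t, l] len 2
[l] len 1
[l] len 1
[l, t] len 2
[l, t, r] len 3
[l, t, r, e] len 4
[t, r, e, l] len 4
[e, l, r] len 3
[r, l] len 2
[r, l, e] len 3
[r, l, e, t] len 4
[l, e, t, r] len 4
Longest all-distinct length: 4.

4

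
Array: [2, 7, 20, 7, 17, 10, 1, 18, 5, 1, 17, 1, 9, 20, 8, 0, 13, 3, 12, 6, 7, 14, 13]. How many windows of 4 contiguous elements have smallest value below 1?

2 7 20 7 → min 2
7 20 7 17 → min 7
20 7 17 10 → min 7
7 17 10 1 → min 1
17 10 1 18 → min 1
10 1 18 5 → min 1
1 18 5 1 → min 1
18 5 1 17 → min 1
5 1 17 1 → min 1
1 17 1 9 → min 1
17 1 9 20 → min 1
1 9 20 8 → min 1
9 20 8 0 → min 0  < 1 ✓
20 8 0 13 → min 0  < 1 ✓
8 0 13 3 → min 0  < 1 ✓
0 13 3 12 → min 0  < 1 ✓
13 3 12 6 → min 3
3 12 6 7 → min 3
12 6 7 14 → min 6
6 7 14 13 → min 6
4 windows satisfy the condition.

4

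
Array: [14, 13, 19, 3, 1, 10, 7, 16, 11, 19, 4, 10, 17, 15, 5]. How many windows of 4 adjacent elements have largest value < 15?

1

[14, 13, 19, 3] → max 19
[13, 19, 3, 1] → max 19
[19, 3, 1, 10] → max 19
[3, 1, 10, 7] → max 10  < 15 ✓
[1, 10, 7, 16] → max 16
[10, 7, 16, 11] → max 16
[7, 16, 11, 19] → max 19
[16, 11, 19, 4] → max 19
[11, 19, 4, 10] → max 19
[19, 4, 10, 17] → max 19
[4, 10, 17, 15] → max 17
[10, 17, 15, 5] → max 17
1 window satisfy the condition.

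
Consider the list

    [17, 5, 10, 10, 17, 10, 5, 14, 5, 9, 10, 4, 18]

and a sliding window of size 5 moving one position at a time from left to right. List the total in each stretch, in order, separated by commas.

59, 52, 52, 56, 51, 43, 43, 42, 46

17 5 10 10 17 → sum 59
5 10 10 17 10 → sum 52
10 10 17 10 5 → sum 52
10 17 10 5 14 → sum 56
17 10 5 14 5 → sum 51
10 5 14 5 9 → sum 43
5 14 5 9 10 → sum 43
14 5 9 10 4 → sum 42
5 9 10 4 18 → sum 46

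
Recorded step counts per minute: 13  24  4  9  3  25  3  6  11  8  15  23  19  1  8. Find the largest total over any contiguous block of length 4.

65

(13, 24, 4, 9) → sum 50
(24, 4, 9, 3) → sum 40
(4, 9, 3, 25) → sum 41
(9, 3, 25, 3) → sum 40
(3, 25, 3, 6) → sum 37
(25, 3, 6, 11) → sum 45
(3, 6, 11, 8) → sum 28
(6, 11, 8, 15) → sum 40
(11, 8, 15, 23) → sum 57
(8, 15, 23, 19) → sum 65
(15, 23, 19, 1) → sum 58
(23, 19, 1, 8) → sum 51
Largest of these is 65.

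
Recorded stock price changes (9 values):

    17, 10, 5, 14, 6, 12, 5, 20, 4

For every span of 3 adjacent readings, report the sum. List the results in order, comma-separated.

[17, 10, 5] → sum 32
[10, 5, 14] → sum 29
[5, 14, 6] → sum 25
[14, 6, 12] → sum 32
[6, 12, 5] → sum 23
[12, 5, 20] → sum 37
[5, 20, 4] → sum 29

32, 29, 25, 32, 23, 37, 29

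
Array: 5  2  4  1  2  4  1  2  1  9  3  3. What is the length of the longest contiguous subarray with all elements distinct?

add 5: [5] len 1
add 2: [5, 2] len 2
add 4: [5, 2, 4] len 3
add 1: [5, 2, 4, 1] len 4
add 2 (repeat 2, move left end past it): [4, 1, 2] len 3
add 4 (repeat 4, move left end past it): [1, 2, 4] len 3
add 1 (repeat 1, move left end past it): [2, 4, 1] len 3
add 2 (repeat 2, move left end past it): [4, 1, 2] len 3
add 1 (repeat 1, move left end past it): [2, 1] len 2
add 9: [2, 1, 9] len 3
add 3: [2, 1, 9, 3] len 4
add 3 (repeat 3, move left end past it): [3] len 1
Longest all-distinct length: 4.

4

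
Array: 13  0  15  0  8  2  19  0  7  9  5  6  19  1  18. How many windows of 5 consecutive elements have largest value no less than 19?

8

(13, 0, 15, 0, 8) → max 15
(0, 15, 0, 8, 2) → max 15
(15, 0, 8, 2, 19) → max 19  ≥ 19 ✓
(0, 8, 2, 19, 0) → max 19  ≥ 19 ✓
(8, 2, 19, 0, 7) → max 19  ≥ 19 ✓
(2, 19, 0, 7, 9) → max 19  ≥ 19 ✓
(19, 0, 7, 9, 5) → max 19  ≥ 19 ✓
(0, 7, 9, 5, 6) → max 9
(7, 9, 5, 6, 19) → max 19  ≥ 19 ✓
(9, 5, 6, 19, 1) → max 19  ≥ 19 ✓
(5, 6, 19, 1, 18) → max 19  ≥ 19 ✓
8 windows satisfy the condition.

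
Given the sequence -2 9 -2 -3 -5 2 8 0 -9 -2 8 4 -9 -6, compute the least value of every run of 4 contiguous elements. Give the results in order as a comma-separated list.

-2 9 -2 -3 → min -3
9 -2 -3 -5 → min -5
-2 -3 -5 2 → min -5
-3 -5 2 8 → min -5
-5 2 8 0 → min -5
2 8 0 -9 → min -9
8 0 -9 -2 → min -9
0 -9 -2 8 → min -9
-9 -2 8 4 → min -9
-2 8 4 -9 → min -9
8 4 -9 -6 → min -9

-3, -5, -5, -5, -5, -9, -9, -9, -9, -9, -9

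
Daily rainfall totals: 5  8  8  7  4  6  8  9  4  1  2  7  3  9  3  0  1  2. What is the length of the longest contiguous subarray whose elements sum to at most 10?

4

add 5: [5] sum 5, len 1
add 8: [8] sum 8, len 1
add 8: [8] sum 8, len 1
add 7: [7] sum 7, len 1
add 4: [4] sum 4, len 1
add 6: [4, 6] sum 10, len 2
add 8: [8] sum 8, len 1
add 9: [9] sum 9, len 1
add 4: [4] sum 4, len 1
add 1: [4, 1] sum 5, len 2
add 2: [4, 1, 2] sum 7, len 3
add 7: [1, 2, 7] sum 10, len 3
add 3: [7, 3] sum 10, len 2
add 9: [9] sum 9, len 1
add 3: [3] sum 3, len 1
add 0: [3, 0] sum 3, len 2
add 1: [3, 0, 1] sum 4, len 3
add 2: [3, 0, 1, 2] sum 6, len 4
Longest length seen: 4.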